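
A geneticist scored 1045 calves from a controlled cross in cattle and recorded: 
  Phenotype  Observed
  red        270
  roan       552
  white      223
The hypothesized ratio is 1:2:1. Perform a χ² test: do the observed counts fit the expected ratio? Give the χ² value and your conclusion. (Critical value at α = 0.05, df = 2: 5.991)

The 1:2:1 ratio has 4 parts, so with N = 1045 the expected counts are:
  red: 1045 × 1/4 = 261.25
  roan: 1045 × 2/4 = 522.5
  white: 1045 × 1/4 = 261.25
χ² = Σ (O − E)² / E
  red: (270 − 261.25)² / 261.25 = 0.2931
  roan: (552 − 522.5)² / 522.5 = 1.6656
  white: (223 − 261.25)² / 261.25 = 5.6002
χ² = 0.2931 + 1.6656 + 5.6002 = 7.5589 ≈ 7.559
Degrees of freedom = 3 − 1 = 2; critical value at α = 0.05 is 5.991.
Since 7.559 > 5.991, we reject the null hypothesis — the data do not fit the 1:2:1 ratio.

7.559; not consistent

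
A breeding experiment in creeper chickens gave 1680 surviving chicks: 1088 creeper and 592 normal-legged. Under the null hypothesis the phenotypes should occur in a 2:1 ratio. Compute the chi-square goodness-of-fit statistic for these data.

2.743

Under the 2:1 hypothesis (Σ ratio = 3, N = 1680):
  creeper: 1680 × 2/3 = 1120
  normal-legged: 1680 × 1/3 = 560
χ² = Σ (O − E)² / E
  creeper: (1088 − 1120)² / 1120 = 0.9143
  normal-legged: (592 − 560)² / 560 = 1.8286
χ² = 0.9143 + 1.8286 = 2.7429 ≈ 2.743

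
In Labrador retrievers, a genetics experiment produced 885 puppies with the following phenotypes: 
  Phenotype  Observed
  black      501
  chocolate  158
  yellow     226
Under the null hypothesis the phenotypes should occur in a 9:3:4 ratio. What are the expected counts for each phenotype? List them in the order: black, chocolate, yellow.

497.8125, 165.9375, 221.25

Total ratio parts = 16. Expected numbers out of 885:
  black: 885 × 9/16 = 497.8125
  chocolate: 885 × 3/16 = 165.9375
  yellow: 885 × 4/16 = 221.25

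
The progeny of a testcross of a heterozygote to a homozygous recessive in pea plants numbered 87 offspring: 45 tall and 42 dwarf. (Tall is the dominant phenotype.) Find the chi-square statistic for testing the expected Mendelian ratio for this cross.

A testcross of a heterozygote (Aa × aa) gives a 1:1 phenotypic ratio.
Under the 1:1 hypothesis (Σ ratio = 2, N = 87):
  tall: 87 × 1/2 = 43.5
  dwarf: 87 × 1/2 = 43.5
χ² = Σ (O − E)² / E
  tall: (45 − 43.5)² / 43.5 = 0.0517
  dwarf: (42 − 43.5)² / 43.5 = 0.0517
χ² = 0.0517 + 0.0517 = 0.1034 ≈ 0.103

0.103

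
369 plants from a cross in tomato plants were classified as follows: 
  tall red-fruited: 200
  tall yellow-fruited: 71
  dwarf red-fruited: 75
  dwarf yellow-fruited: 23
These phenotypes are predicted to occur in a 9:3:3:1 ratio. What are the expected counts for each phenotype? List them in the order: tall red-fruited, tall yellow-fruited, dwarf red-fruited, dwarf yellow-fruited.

207.5625, 69.1875, 69.1875, 23.0625

Expected counts for N = 369 under a 9:3:3:1 ratio (total parts = 16):
  tall red-fruited: 369 × 9/16 = 207.5625
  tall yellow-fruited: 369 × 3/16 = 69.1875
  dwarf red-fruited: 369 × 3/16 = 69.1875
  dwarf yellow-fruited: 369 × 1/16 = 23.0625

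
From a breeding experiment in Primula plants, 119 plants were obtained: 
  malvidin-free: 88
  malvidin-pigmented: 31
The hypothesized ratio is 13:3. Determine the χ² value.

Total ratio parts = 16. Expected numbers out of 119:
  malvidin-free: 119 × 13/16 = 96.6875
  malvidin-pigmented: 119 × 3/16 = 22.3125
χ² = Σ (O − E)² / E
  malvidin-free: (88 − 96.6875)² / 96.6875 = 0.7806
  malvidin-pigmented: (31 − 22.3125)² / 22.3125 = 3.3825
χ² = 0.7806 + 3.3825 = 4.1631 ≈ 4.163

4.163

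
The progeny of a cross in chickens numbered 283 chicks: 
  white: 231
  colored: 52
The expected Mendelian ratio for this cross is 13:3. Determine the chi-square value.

The 13:3 ratio has 16 parts, so with N = 283 the expected counts are:
  white: 283 × 13/16 = 229.9375
  colored: 283 × 3/16 = 53.0625
χ² = Σ (O − E)² / E
  white: (231 − 229.9375)² / 229.9375 = 0.0049
  colored: (52 − 53.0625)² / 53.0625 = 0.0213
χ² = 0.0049 + 0.0213 = 0.0262 ≈ 0.026

0.026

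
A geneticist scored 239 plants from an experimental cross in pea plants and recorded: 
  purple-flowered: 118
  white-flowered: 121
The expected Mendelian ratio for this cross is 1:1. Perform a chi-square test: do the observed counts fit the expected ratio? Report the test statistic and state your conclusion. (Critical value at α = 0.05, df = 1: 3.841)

0.038; consistent

The 1:1 ratio has 2 parts, so with N = 239 the expected counts are:
  purple-flowered: 239 × 1/2 = 119.5
  white-flowered: 239 × 1/2 = 119.5
χ² = Σ (O − E)² / E
  purple-flowered: (118 − 119.5)² / 119.5 = 0.0188
  white-flowered: (121 − 119.5)² / 119.5 = 0.0188
χ² = 0.0188 + 0.0188 = 0.0376 ≈ 0.038
Degrees of freedom = 2 − 1 = 1; critical value at α = 0.05 is 3.841.
Since 0.038 < 3.841, we fail to reject the null hypothesis — the data are consistent with the 1:1 ratio.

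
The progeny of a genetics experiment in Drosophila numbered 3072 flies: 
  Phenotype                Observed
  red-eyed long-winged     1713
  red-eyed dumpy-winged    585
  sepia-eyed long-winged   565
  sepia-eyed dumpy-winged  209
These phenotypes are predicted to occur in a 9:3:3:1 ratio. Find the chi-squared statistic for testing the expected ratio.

1.986

Under the 9:3:3:1 hypothesis (Σ ratio = 16, N = 3072):
  red-eyed long-winged: 3072 × 9/16 = 1728
  red-eyed dumpy-winged: 3072 × 3/16 = 576
  sepia-eyed long-winged: 3072 × 3/16 = 576
  sepia-eyed dumpy-winged: 3072 × 1/16 = 192
χ² = Σ (O − E)² / E
  red-eyed long-winged: (1713 − 1728)² / 1728 = 0.1302
  red-eyed dumpy-winged: (585 − 576)² / 576 = 0.1406
  sepia-eyed long-winged: (565 − 576)² / 576 = 0.2101
  sepia-eyed dumpy-winged: (209 − 192)² / 192 = 1.5052
χ² = 0.1302 + 0.1406 + 0.2101 + 1.5052 = 1.9861 ≈ 1.986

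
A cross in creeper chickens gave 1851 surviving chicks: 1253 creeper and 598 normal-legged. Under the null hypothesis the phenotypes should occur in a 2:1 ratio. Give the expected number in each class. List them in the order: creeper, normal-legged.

Expected counts for N = 1851 under a 2:1 ratio (total parts = 3):
  creeper: 1851 × 2/3 = 1234
  normal-legged: 1851 × 1/3 = 617

1234, 617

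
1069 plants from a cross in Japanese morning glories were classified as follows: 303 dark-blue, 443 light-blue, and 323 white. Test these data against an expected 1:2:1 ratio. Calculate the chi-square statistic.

Under the 1:2:1 hypothesis (Σ ratio = 4, N = 1069):
  dark-blue: 1069 × 1/4 = 267.25
  light-blue: 1069 × 2/4 = 534.5
  white: 1069 × 1/4 = 267.25
χ² = Σ (O − E)² / E
  dark-blue: (303 − 267.25)² / 267.25 = 4.7823
  light-blue: (443 − 534.5)² / 534.5 = 15.6637
  white: (323 − 267.25)² / 267.25 = 11.6298
χ² = 4.7823 + 15.6637 + 11.6298 = 32.0758 ≈ 32.076

32.076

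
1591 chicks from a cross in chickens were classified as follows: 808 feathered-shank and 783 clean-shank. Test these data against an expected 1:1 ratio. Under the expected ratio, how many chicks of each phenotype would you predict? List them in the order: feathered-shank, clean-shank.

795.5, 795.5

The 1:1 ratio has 2 parts, so with N = 1591 the expected counts are:
  feathered-shank: 1591 × 1/2 = 795.5
  clean-shank: 1591 × 1/2 = 795.5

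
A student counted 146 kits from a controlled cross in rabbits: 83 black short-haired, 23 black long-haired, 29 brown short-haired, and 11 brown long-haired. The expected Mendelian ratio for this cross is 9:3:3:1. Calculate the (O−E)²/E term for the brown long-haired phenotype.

0.385

Total ratio parts = 16. Expected numbers out of 146:
  black short-haired: 146 × 9/16 = 82.125
  black long-haired: 146 × 3/16 = 27.375
  brown short-haired: 146 × 3/16 = 27.375
  brown long-haired: 146 × 1/16 = 9.125
Contribution of brown long-haired: (11 − 9.125)² / 9.125 = 0.3853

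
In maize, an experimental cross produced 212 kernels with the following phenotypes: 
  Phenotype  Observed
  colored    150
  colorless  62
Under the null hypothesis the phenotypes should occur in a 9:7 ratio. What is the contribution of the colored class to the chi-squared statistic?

Expected counts for N = 212 under a 9:7 ratio (total parts = 16):
  colored: 212 × 9/16 = 119.25
  colorless: 212 × 7/16 = 92.75
Contribution of colored: (150 − 119.25)² / 119.25 = 7.9292

7.929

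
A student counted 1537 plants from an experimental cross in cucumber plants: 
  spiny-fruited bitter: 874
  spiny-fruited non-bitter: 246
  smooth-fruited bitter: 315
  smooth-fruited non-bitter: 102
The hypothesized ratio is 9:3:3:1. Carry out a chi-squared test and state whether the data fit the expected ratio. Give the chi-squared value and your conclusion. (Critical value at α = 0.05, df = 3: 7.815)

9.140; not consistent

The 9:3:3:1 ratio has 16 parts, so with N = 1537 the expected counts are:
  spiny-fruited bitter: 1537 × 9/16 = 864.5625
  spiny-fruited non-bitter: 1537 × 3/16 = 288.1875
  smooth-fruited bitter: 1537 × 3/16 = 288.1875
  smooth-fruited non-bitter: 1537 × 1/16 = 96.0625
χ² = Σ (O − E)² / E
  spiny-fruited bitter: (874 − 864.5625)² / 864.5625 = 0.1030
  spiny-fruited non-bitter: (246 − 288.1875)² / 288.1875 = 6.1758
  smooth-fruited bitter: (315 − 288.1875)² / 288.1875 = 2.4946
  smooth-fruited non-bitter: (102 − 96.0625)² / 96.0625 = 0.3670
χ² = 0.1030 + 6.1758 + 2.4946 + 0.3670 = 9.1404 ≈ 9.140
Degrees of freedom = 4 − 1 = 3; critical value at α = 0.05 is 7.815.
Since 9.140 > 7.815, we reject the null hypothesis — the data do not fit the 9:3:3:1 ratio.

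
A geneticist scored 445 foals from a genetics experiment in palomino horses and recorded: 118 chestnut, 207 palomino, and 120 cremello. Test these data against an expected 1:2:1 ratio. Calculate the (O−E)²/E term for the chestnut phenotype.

Expected counts for N = 445 under a 1:2:1 ratio (total parts = 4):
  chestnut: 445 × 1/4 = 111.25
  palomino: 445 × 2/4 = 222.5
  cremello: 445 × 1/4 = 111.25
Contribution of chestnut: (118 − 111.25)² / 111.25 = 0.4096

0.410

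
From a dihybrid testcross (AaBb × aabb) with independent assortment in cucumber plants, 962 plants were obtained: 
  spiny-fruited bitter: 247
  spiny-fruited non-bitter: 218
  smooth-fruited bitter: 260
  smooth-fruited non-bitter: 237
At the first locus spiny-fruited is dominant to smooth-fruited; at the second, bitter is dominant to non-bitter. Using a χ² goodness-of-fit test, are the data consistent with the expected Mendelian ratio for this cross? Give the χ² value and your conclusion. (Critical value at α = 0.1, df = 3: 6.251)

A dihybrid testcross with independent assortment gives a 1:1:1:1 ratio.
Under the 1:1:1:1 hypothesis (Σ ratio = 4, N = 962):
  spiny-fruited bitter: 962 × 1/4 = 240.5
  spiny-fruited non-bitter: 962 × 1/4 = 240.5
  smooth-fruited bitter: 962 × 1/4 = 240.5
  smooth-fruited non-bitter: 962 × 1/4 = 240.5
χ² = Σ (O − E)² / E
  spiny-fruited bitter: (247 − 240.5)² / 240.5 = 0.1757
  spiny-fruited non-bitter: (218 − 240.5)² / 240.5 = 2.1050
  smooth-fruited bitter: (260 − 240.5)² / 240.5 = 1.5811
  smooth-fruited non-bitter: (237 − 240.5)² / 240.5 = 0.0509
χ² = 0.1757 + 2.1050 + 1.5811 + 0.0509 = 3.9127 ≈ 3.913
Degrees of freedom = 4 − 1 = 3; critical value at α = 0.1 is 6.251.
Since 3.913 < 6.251, we fail to reject the null hypothesis — the data are consistent with the 1:1:1:1 ratio.

3.913; consistent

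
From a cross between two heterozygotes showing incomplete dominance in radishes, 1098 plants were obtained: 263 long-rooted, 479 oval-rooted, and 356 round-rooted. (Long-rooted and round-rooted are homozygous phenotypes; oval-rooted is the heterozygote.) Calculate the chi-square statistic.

33.605

With incomplete dominance, a heterozygote × heterozygote cross gives a 1:2:1 phenotypic ratio.
Expected counts for N = 1098 under a 1:2:1 ratio (total parts = 4):
  long-rooted: 1098 × 1/4 = 274.5
  oval-rooted: 1098 × 2/4 = 549
  round-rooted: 1098 × 1/4 = 274.5
χ² = Σ (O − E)² / E
  long-rooted: (263 − 274.5)² / 274.5 = 0.4818
  oval-rooted: (479 − 549)² / 549 = 8.9253
  round-rooted: (356 − 274.5)² / 274.5 = 24.1976
χ² = 0.4818 + 8.9253 + 24.1976 = 33.6047 ≈ 33.605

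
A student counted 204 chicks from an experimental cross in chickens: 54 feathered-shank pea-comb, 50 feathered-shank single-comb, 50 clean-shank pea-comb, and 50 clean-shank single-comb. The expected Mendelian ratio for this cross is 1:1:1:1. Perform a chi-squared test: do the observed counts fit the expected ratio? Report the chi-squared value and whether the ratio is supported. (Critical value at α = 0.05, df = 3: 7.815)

0.235; consistent

Total ratio parts = 4. Expected numbers out of 204:
  feathered-shank pea-comb: 204 × 1/4 = 51
  feathered-shank single-comb: 204 × 1/4 = 51
  clean-shank pea-comb: 204 × 1/4 = 51
  clean-shank single-comb: 204 × 1/4 = 51
χ² = Σ (O − E)² / E
  feathered-shank pea-comb: (54 − 51)² / 51 = 0.1765
  feathered-shank single-comb: (50 − 51)² / 51 = 0.0196
  clean-shank pea-comb: (50 − 51)² / 51 = 0.0196
  clean-shank single-comb: (50 − 51)² / 51 = 0.0196
χ² = 0.1765 + 0.0196 + 0.0196 + 0.0196 = 0.2353 ≈ 0.235
Degrees of freedom = 4 − 1 = 3; critical value at α = 0.05 is 7.815.
Since 0.235 < 7.815, we fail to reject the null hypothesis — the data are consistent with the 1:1:1:1 ratio.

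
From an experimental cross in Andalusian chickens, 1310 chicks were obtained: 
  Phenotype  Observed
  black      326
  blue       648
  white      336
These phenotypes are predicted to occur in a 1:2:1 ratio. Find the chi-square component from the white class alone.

Expected counts for N = 1310 under a 1:2:1 ratio (total parts = 4):
  black: 1310 × 1/4 = 327.5
  blue: 1310 × 2/4 = 655
  white: 1310 × 1/4 = 327.5
Contribution of white: (336 − 327.5)² / 327.5 = 0.2206

0.221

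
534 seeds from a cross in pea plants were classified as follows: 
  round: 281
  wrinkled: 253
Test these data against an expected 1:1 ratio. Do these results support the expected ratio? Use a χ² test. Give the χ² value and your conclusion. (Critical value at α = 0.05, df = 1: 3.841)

Under the 1:1 hypothesis (Σ ratio = 2, N = 534):
  round: 534 × 1/2 = 267
  wrinkled: 534 × 1/2 = 267
χ² = Σ (O − E)² / E
  round: (281 − 267)² / 267 = 0.7341
  wrinkled: (253 − 267)² / 267 = 0.7341
χ² = 0.7341 + 0.7341 = 1.4682 ≈ 1.468
Degrees of freedom = 2 − 1 = 1; critical value at α = 0.05 is 3.841.
Since 1.468 < 3.841, we fail to reject the null hypothesis — the data are consistent with the 1:1 ratio.

1.468; consistent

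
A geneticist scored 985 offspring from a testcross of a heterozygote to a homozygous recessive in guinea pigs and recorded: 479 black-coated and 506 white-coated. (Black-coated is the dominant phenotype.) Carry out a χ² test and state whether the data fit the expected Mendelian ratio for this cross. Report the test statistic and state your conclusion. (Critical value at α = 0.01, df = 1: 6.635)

A testcross of a heterozygote (Aa × aa) gives a 1:1 phenotypic ratio.
The 1:1 ratio has 2 parts, so with N = 985 the expected counts are:
  black-coated: 985 × 1/2 = 492.5
  white-coated: 985 × 1/2 = 492.5
χ² = Σ (O − E)² / E
  black-coated: (479 − 492.5)² / 492.5 = 0.3701
  white-coated: (506 − 492.5)² / 492.5 = 0.3701
χ² = 0.3701 + 0.3701 = 0.7402 ≈ 0.740
Degrees of freedom = 2 − 1 = 1; critical value at α = 0.01 is 6.635.
Since 0.740 < 6.635, we fail to reject the null hypothesis — the data are consistent with the 1:1 ratio.

0.740; consistent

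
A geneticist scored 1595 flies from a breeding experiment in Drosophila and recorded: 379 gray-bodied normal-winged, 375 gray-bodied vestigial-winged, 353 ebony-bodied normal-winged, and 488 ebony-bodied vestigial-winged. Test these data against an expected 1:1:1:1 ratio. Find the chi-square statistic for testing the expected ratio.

Total ratio parts = 4. Expected numbers out of 1595:
  gray-bodied normal-winged: 1595 × 1/4 = 398.75
  gray-bodied vestigial-winged: 1595 × 1/4 = 398.75
  ebony-bodied normal-winged: 1595 × 1/4 = 398.75
  ebony-bodied vestigial-winged: 1595 × 1/4 = 398.75
χ² = Σ (O − E)² / E
  gray-bodied normal-winged: (379 − 398.75)² / 398.75 = 0.9782
  gray-bodied vestigial-winged: (375 − 398.75)² / 398.75 = 1.4146
  ebony-bodied normal-winged: (353 − 398.75)² / 398.75 = 5.2491
  ebony-bodied vestigial-winged: (488 − 398.75)² / 398.75 = 19.9763
χ² = 0.9782 + 1.4146 + 5.2491 + 19.9763 = 27.6182 ≈ 27.618

27.618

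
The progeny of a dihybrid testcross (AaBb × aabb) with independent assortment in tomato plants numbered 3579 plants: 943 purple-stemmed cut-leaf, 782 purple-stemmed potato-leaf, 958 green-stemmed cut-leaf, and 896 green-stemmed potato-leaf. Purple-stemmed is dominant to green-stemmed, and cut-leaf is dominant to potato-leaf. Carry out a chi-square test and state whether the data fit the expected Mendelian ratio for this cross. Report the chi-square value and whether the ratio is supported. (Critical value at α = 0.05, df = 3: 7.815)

21.283; not consistent

A dihybrid testcross with independent assortment gives a 1:1:1:1 ratio.
The 1:1:1:1 ratio has 4 parts, so with N = 3579 the expected counts are:
  purple-stemmed cut-leaf: 3579 × 1/4 = 894.75
  purple-stemmed potato-leaf: 3579 × 1/4 = 894.75
  green-stemmed cut-leaf: 3579 × 1/4 = 894.75
  green-stemmed potato-leaf: 3579 × 1/4 = 894.75
χ² = Σ (O − E)² / E
  purple-stemmed cut-leaf: (943 − 894.75)² / 894.75 = 2.6019
  purple-stemmed potato-leaf: (782 − 894.75)² / 894.75 = 14.2079
  green-stemmed cut-leaf: (958 − 894.75)² / 894.75 = 4.4712
  green-stemmed potato-leaf: (896 − 894.75)² / 894.75 = 0.0017
χ² = 2.6019 + 14.2079 + 4.4712 + 0.0017 = 21.2827 ≈ 21.283
Degrees of freedom = 4 − 1 = 3; critical value at α = 0.05 is 7.815.
Since 21.283 > 7.815, we reject the null hypothesis — the data do not fit the 1:1:1:1 ratio.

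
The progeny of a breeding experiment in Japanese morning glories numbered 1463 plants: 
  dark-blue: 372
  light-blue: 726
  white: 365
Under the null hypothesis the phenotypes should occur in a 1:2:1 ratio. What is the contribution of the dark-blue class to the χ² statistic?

Total ratio parts = 4. Expected numbers out of 1463:
  dark-blue: 1463 × 1/4 = 365.75
  light-blue: 1463 × 2/4 = 731.5
  white: 1463 × 1/4 = 365.75
Contribution of dark-blue: (372 − 365.75)² / 365.75 = 0.1068

0.107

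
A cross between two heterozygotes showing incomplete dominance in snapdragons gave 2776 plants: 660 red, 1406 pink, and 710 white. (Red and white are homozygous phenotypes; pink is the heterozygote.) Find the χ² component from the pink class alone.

0.233

With incomplete dominance, a heterozygote × heterozygote cross gives a 1:2:1 phenotypic ratio.
The 1:2:1 ratio has 4 parts, so with N = 2776 the expected counts are:
  red: 2776 × 1/4 = 694
  pink: 2776 × 2/4 = 1388
  white: 2776 × 1/4 = 694
Contribution of pink: (1406 − 1388)² / 1388 = 0.2334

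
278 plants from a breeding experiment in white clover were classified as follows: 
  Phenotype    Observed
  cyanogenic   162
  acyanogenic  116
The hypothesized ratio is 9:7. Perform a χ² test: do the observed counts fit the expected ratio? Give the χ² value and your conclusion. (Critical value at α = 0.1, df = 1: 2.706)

0.462; consistent

Expected counts for N = 278 under a 9:7 ratio (total parts = 16):
  cyanogenic: 278 × 9/16 = 156.375
  acyanogenic: 278 × 7/16 = 121.625
χ² = Σ (O − E)² / E
  cyanogenic: (162 − 156.375)² / 156.375 = 0.2023
  acyanogenic: (116 − 121.625)² / 121.625 = 0.2601
χ² = 0.2023 + 0.2601 = 0.4624 ≈ 0.462
Degrees of freedom = 2 − 1 = 1; critical value at α = 0.1 is 2.706.
Since 0.462 < 2.706, we fail to reject the null hypothesis — the data are consistent with the 9:7 ratio.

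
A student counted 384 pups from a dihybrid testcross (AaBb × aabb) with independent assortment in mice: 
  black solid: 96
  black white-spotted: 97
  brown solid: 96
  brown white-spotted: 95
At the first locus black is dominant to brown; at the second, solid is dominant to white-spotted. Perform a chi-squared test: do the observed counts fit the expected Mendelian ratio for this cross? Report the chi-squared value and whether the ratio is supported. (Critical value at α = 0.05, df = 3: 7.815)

A dihybrid testcross with independent assortment gives a 1:1:1:1 ratio.
Total ratio parts = 4. Expected numbers out of 384:
  black solid: 384 × 1/4 = 96
  black white-spotted: 384 × 1/4 = 96
  brown solid: 384 × 1/4 = 96
  brown white-spotted: 384 × 1/4 = 96
χ² = Σ (O − E)² / E
  black solid: (96 − 96)² / 96 = 0.0000
  black white-spotted: (97 − 96)² / 96 = 0.0104
  brown solid: (96 − 96)² / 96 = 0.0000
  brown white-spotted: (95 − 96)² / 96 = 0.0104
χ² = 0.0000 + 0.0104 + 0.0000 + 0.0104 = 0.0208 ≈ 0.021
Degrees of freedom = 4 − 1 = 3; critical value at α = 0.05 is 7.815.
Since 0.021 < 7.815, we fail to reject the null hypothesis — the data are consistent with the 1:1:1:1 ratio.

0.021; consistent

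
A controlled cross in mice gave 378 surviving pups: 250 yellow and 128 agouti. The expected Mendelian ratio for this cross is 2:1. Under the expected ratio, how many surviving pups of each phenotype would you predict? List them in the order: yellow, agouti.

252, 126

The 2:1 ratio has 3 parts, so with N = 378 the expected counts are:
  yellow: 378 × 2/3 = 252
  agouti: 378 × 1/3 = 126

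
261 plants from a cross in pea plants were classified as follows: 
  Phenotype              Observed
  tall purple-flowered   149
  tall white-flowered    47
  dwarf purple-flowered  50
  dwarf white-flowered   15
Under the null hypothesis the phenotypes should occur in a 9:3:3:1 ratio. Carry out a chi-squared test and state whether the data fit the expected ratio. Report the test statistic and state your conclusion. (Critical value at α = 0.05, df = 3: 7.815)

0.238; consistent

The 9:3:3:1 ratio has 16 parts, so with N = 261 the expected counts are:
  tall purple-flowered: 261 × 9/16 = 146.8125
  tall white-flowered: 261 × 3/16 = 48.9375
  dwarf purple-flowered: 261 × 3/16 = 48.9375
  dwarf white-flowered: 261 × 1/16 = 16.3125
χ² = Σ (O − E)² / E
  tall purple-flowered: (149 − 146.8125)² / 146.8125 = 0.0326
  tall white-flowered: (47 − 48.9375)² / 48.9375 = 0.0767
  dwarf purple-flowered: (50 − 48.9375)² / 48.9375 = 0.0231
  dwarf white-flowered: (15 − 16.3125)² / 16.3125 = 0.1056
χ² = 0.0326 + 0.0767 + 0.0231 + 0.1056 = 0.238
Degrees of freedom = 4 − 1 = 3; critical value at α = 0.05 is 7.815.
Since 0.238 < 7.815, we fail to reject the null hypothesis — the data are consistent with the 9:3:3:1 ratio.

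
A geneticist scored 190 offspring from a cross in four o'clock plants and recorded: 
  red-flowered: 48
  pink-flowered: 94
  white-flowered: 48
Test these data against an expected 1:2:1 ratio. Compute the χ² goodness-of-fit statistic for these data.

Total ratio parts = 4. Expected numbers out of 190:
  red-flowered: 190 × 1/4 = 47.5
  pink-flowered: 190 × 2/4 = 95
  white-flowered: 190 × 1/4 = 47.5
χ² = Σ (O − E)² / E
  red-flowered: (48 − 47.5)² / 47.5 = 0.0053
  pink-flowered: (94 − 95)² / 95 = 0.0105
  white-flowered: (48 − 47.5)² / 47.5 = 0.0053
χ² = 0.0053 + 0.0105 + 0.0053 = 0.0211 ≈ 0.021

0.021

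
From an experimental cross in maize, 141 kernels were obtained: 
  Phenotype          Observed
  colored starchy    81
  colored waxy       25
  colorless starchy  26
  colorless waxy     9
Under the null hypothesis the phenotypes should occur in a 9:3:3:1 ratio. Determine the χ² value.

Expected counts for N = 141 under a 9:3:3:1 ratio (total parts = 16):
  colored starchy: 141 × 9/16 = 79.3125
  colored waxy: 141 × 3/16 = 26.4375
  colorless starchy: 141 × 3/16 = 26.4375
  colorless waxy: 141 × 1/16 = 8.8125
χ² = Σ (O − E)² / E
  colored starchy: (81 − 79.3125)² / 79.3125 = 0.0359
  colored waxy: (25 − 26.4375)² / 26.4375 = 0.0782
  colorless starchy: (26 − 26.4375)² / 26.4375 = 0.0072
  colorless waxy: (9 − 8.8125)² / 8.8125 = 0.0040
χ² = 0.0359 + 0.0782 + 0.0072 + 0.0040 = 0.1253 ≈ 0.125

0.125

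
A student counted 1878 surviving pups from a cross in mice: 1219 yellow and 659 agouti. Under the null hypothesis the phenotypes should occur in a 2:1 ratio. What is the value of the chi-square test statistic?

2.609

Expected counts for N = 1878 under a 2:1 ratio (total parts = 3):
  yellow: 1878 × 2/3 = 1252
  agouti: 1878 × 1/3 = 626
χ² = Σ (O − E)² / E
  yellow: (1219 − 1252)² / 1252 = 0.8698
  agouti: (659 − 626)² / 626 = 1.7396
χ² = 0.8698 + 1.7396 = 2.6094 ≈ 2.609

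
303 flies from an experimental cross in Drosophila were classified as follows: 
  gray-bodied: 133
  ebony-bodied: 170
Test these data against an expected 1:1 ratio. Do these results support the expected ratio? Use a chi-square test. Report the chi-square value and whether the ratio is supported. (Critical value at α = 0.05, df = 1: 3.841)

Total ratio parts = 2. Expected numbers out of 303:
  gray-bodied: 303 × 1/2 = 151.5
  ebony-bodied: 303 × 1/2 = 151.5
χ² = Σ (O − E)² / E
  gray-bodied: (133 − 151.5)² / 151.5 = 2.2591
  ebony-bodied: (170 − 151.5)² / 151.5 = 2.2591
χ² = 2.2591 + 2.2591 = 4.5182 ≈ 4.518
Degrees of freedom = 2 − 1 = 1; critical value at α = 0.05 is 3.841.
Since 4.518 > 3.841, we reject the null hypothesis — the data do not fit the 1:1 ratio.

4.518; not consistent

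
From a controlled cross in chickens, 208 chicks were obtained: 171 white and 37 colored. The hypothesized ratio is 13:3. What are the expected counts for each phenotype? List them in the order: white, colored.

Expected counts for N = 208 under a 13:3 ratio (total parts = 16):
  white: 208 × 13/16 = 169
  colored: 208 × 3/16 = 39

169, 39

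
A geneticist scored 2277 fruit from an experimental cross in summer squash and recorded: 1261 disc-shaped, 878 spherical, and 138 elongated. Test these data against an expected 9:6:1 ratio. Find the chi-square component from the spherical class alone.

0.682

The 9:6:1 ratio has 16 parts, so with N = 2277 the expected counts are:
  disc-shaped: 2277 × 9/16 = 1280.8125
  spherical: 2277 × 6/16 = 853.875
  elongated: 2277 × 1/16 = 142.3125
Contribution of spherical: (878 − 853.875)² / 853.875 = 0.6816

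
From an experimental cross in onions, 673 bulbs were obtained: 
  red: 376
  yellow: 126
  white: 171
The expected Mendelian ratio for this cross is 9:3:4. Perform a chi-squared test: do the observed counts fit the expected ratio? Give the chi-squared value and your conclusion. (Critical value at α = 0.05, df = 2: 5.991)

The 9:3:4 ratio has 16 parts, so with N = 673 the expected counts are:
  red: 673 × 9/16 = 378.5625
  yellow: 673 × 3/16 = 126.1875
  white: 673 × 4/16 = 168.25
χ² = Σ (O − E)² / E
  red: (376 − 378.5625)² / 378.5625 = 0.0173
  yellow: (126 − 126.1875)² / 126.1875 = 0.0003
  white: (171 − 168.25)² / 168.25 = 0.0449
χ² = 0.0173 + 0.0003 + 0.0449 = 0.0625 ≈ 0.063
Degrees of freedom = 3 − 1 = 2; critical value at α = 0.05 is 5.991.
Since 0.063 < 5.991, we fail to reject the null hypothesis — the data are consistent with the 9:3:4 ratio.

0.063; consistent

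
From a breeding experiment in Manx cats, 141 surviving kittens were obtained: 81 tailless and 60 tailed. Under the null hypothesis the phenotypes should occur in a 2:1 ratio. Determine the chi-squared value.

Under the 2:1 hypothesis (Σ ratio = 3, N = 141):
  tailless: 141 × 2/3 = 94
  tailed: 141 × 1/3 = 47
χ² = Σ (O − E)² / E
  tailless: (81 − 94)² / 94 = 1.7979
  tailed: (60 − 47)² / 47 = 3.5957
χ² = 1.7979 + 3.5957 = 5.3936 ≈ 5.394

5.394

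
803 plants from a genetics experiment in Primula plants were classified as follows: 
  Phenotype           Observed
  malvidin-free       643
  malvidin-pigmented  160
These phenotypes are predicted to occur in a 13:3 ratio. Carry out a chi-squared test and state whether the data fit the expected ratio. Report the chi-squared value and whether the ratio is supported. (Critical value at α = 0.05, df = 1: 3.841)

0.728; consistent

Under the 13:3 hypothesis (Σ ratio = 16, N = 803):
  malvidin-free: 803 × 13/16 = 652.4375
  malvidin-pigmented: 803 × 3/16 = 150.5625
χ² = Σ (O − E)² / E
  malvidin-free: (643 − 652.4375)² / 652.4375 = 0.1365
  malvidin-pigmented: (160 − 150.5625)² / 150.5625 = 0.5916
χ² = 0.1365 + 0.5916 = 0.7281 ≈ 0.728
Degrees of freedom = 2 − 1 = 1; critical value at α = 0.05 is 3.841.
Since 0.728 < 3.841, we fail to reject the null hypothesis — the data are consistent with the 13:3 ratio.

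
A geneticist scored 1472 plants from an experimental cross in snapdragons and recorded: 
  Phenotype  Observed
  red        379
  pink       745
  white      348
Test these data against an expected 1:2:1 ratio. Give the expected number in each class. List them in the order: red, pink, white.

Total ratio parts = 4. Expected numbers out of 1472:
  red: 1472 × 1/4 = 368
  pink: 1472 × 2/4 = 736
  white: 1472 × 1/4 = 368

368, 736, 368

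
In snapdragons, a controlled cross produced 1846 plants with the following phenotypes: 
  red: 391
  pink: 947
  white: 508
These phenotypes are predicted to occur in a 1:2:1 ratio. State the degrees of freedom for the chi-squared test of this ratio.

A goodness-of-fit test with 3 phenotype classes has df = 3 − 1 = 2.

2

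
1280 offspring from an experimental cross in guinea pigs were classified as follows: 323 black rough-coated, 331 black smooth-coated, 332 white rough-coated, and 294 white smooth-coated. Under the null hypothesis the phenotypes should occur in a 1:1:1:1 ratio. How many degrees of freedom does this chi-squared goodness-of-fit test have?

3

A goodness-of-fit test with 4 phenotype classes has df = 4 − 1 = 3.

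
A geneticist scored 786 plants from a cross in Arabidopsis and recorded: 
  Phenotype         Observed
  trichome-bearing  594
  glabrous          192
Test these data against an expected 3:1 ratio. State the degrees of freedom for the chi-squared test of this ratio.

A goodness-of-fit test with 2 phenotype classes has df = 2 − 1 = 1.

1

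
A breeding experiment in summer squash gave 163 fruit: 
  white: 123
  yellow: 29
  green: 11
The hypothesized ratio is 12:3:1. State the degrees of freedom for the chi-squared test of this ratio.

A goodness-of-fit test with 3 phenotype classes has df = 3 − 1 = 2.

2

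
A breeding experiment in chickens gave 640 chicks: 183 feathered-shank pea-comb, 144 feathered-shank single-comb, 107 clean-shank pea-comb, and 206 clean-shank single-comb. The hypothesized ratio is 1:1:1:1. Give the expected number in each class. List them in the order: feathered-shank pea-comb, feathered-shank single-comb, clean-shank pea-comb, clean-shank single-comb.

160, 160, 160, 160

The 1:1:1:1 ratio has 4 parts, so with N = 640 the expected counts are:
  feathered-shank pea-comb: 640 × 1/4 = 160
  feathered-shank single-comb: 640 × 1/4 = 160
  clean-shank pea-comb: 640 × 1/4 = 160
  clean-shank single-comb: 640 × 1/4 = 160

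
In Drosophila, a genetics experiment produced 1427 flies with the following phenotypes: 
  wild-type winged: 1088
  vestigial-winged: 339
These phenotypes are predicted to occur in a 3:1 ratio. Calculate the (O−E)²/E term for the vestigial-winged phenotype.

The 3:1 ratio has 4 parts, so with N = 1427 the expected counts are:
  wild-type winged: 1427 × 3/4 = 1070.25
  vestigial-winged: 1427 × 1/4 = 356.75
Contribution of vestigial-winged: (339 − 356.75)² / 356.75 = 0.8831

0.883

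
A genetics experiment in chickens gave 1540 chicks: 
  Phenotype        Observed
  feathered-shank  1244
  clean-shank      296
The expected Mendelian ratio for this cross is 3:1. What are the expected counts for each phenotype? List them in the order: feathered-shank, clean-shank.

1155, 385

Total ratio parts = 4. Expected numbers out of 1540:
  feathered-shank: 1540 × 3/4 = 1155
  clean-shank: 1540 × 1/4 = 385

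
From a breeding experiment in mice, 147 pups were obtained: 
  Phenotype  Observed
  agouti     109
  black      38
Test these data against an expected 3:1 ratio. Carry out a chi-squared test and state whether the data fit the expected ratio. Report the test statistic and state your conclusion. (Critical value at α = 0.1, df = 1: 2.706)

0.057; consistent

Total ratio parts = 4. Expected numbers out of 147:
  agouti: 147 × 3/4 = 110.25
  black: 147 × 1/4 = 36.75
χ² = Σ (O − E)² / E
  agouti: (109 − 110.25)² / 110.25 = 0.0142
  black: (38 − 36.75)² / 36.75 = 0.0425
χ² = 0.0142 + 0.0425 = 0.0567 ≈ 0.057
Degrees of freedom = 2 − 1 = 1; critical value at α = 0.1 is 2.706.
Since 0.057 < 2.706, we fail to reject the null hypothesis — the data are consistent with the 3:1 ratio.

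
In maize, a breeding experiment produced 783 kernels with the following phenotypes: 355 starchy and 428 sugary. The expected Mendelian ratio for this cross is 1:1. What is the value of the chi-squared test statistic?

The 1:1 ratio has 2 parts, so with N = 783 the expected counts are:
  starchy: 783 × 1/2 = 391.5
  sugary: 783 × 1/2 = 391.5
χ² = Σ (O − E)² / E
  starchy: (355 − 391.5)² / 391.5 = 3.4029
  sugary: (428 − 391.5)² / 391.5 = 3.4029
χ² = 3.4029 + 3.4029 = 6.8058 ≈ 6.806

6.806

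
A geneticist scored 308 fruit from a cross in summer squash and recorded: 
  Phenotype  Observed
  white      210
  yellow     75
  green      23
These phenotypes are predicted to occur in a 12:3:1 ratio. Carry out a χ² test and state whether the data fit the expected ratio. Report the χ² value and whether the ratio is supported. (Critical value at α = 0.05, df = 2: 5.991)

Expected counts for N = 308 under a 12:3:1 ratio (total parts = 16):
  white: 308 × 12/16 = 231
  yellow: 308 × 3/16 = 57.75
  green: 308 × 1/16 = 19.25
χ² = Σ (O − E)² / E
  white: (210 − 231)² / 231 = 1.9091
  yellow: (75 − 57.75)² / 57.75 = 5.1526
  green: (23 − 19.25)² / 19.25 = 0.7305
χ² = 1.9091 + 5.1526 + 0.7305 = 7.7922 ≈ 7.792
Degrees of freedom = 3 − 1 = 2; critical value at α = 0.05 is 5.991.
Since 7.792 > 5.991, we reject the null hypothesis — the data do not fit the 12:3:1 ratio.

7.792; not consistent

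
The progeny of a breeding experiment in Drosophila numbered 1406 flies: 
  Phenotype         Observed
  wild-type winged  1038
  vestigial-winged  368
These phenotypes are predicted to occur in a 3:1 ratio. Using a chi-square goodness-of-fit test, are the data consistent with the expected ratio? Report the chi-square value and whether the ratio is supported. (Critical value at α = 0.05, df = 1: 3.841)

The 3:1 ratio has 4 parts, so with N = 1406 the expected counts are:
  wild-type winged: 1406 × 3/4 = 1054.5
  vestigial-winged: 1406 × 1/4 = 351.5
χ² = Σ (O − E)² / E
  wild-type winged: (1038 − 1054.5)² / 1054.5 = 0.2582
  vestigial-winged: (368 − 351.5)² / 351.5 = 0.7745
χ² = 0.2582 + 0.7745 = 1.0327 ≈ 1.033
Degrees of freedom = 2 − 1 = 1; critical value at α = 0.05 is 3.841.
Since 1.033 < 3.841, we fail to reject the null hypothesis — the data are consistent with the 3:1 ratio.

1.033; consistent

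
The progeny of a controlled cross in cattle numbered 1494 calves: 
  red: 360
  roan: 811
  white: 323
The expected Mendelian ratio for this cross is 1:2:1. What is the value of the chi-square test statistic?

12.799

Expected counts for N = 1494 under a 1:2:1 ratio (total parts = 4):
  red: 1494 × 1/4 = 373.5
  roan: 1494 × 2/4 = 747
  white: 1494 × 1/4 = 373.5
χ² = Σ (O − E)² / E
  red: (360 − 373.5)² / 373.5 = 0.4880
  roan: (811 − 747)² / 747 = 5.4833
  white: (323 − 373.5)² / 373.5 = 6.8280
χ² = 0.4880 + 5.4833 + 6.8280 = 12.7993 ≈ 12.799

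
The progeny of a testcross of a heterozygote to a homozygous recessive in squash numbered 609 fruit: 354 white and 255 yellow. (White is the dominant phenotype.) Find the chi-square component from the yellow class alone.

8.047

A testcross of a heterozygote (Aa × aa) gives a 1:1 phenotypic ratio.
Total ratio parts = 2. Expected numbers out of 609:
  white: 609 × 1/2 = 304.5
  yellow: 609 × 1/2 = 304.5
Contribution of yellow: (255 − 304.5)² / 304.5 = 8.0468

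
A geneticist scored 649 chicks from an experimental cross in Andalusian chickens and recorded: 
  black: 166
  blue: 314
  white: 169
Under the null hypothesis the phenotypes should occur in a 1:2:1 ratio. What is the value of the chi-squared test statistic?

0.707

Under the 1:2:1 hypothesis (Σ ratio = 4, N = 649):
  black: 649 × 1/4 = 162.25
  blue: 649 × 2/4 = 324.5
  white: 649 × 1/4 = 162.25
χ² = Σ (O − E)² / E
  black: (166 − 162.25)² / 162.25 = 0.0867
  blue: (314 − 324.5)² / 324.5 = 0.3398
  white: (169 − 162.25)² / 162.25 = 0.2808
χ² = 0.0867 + 0.3398 + 0.2808 = 0.7073 ≈ 0.707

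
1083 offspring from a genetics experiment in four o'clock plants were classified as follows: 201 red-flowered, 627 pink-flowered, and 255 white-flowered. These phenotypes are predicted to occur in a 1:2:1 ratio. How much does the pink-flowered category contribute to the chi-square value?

13.500

Expected counts for N = 1083 under a 1:2:1 ratio (total parts = 4):
  red-flowered: 1083 × 1/4 = 270.75
  pink-flowered: 1083 × 2/4 = 541.5
  white-flowered: 1083 × 1/4 = 270.75
Contribution of pink-flowered: (627 − 541.5)² / 541.5 = 13.5000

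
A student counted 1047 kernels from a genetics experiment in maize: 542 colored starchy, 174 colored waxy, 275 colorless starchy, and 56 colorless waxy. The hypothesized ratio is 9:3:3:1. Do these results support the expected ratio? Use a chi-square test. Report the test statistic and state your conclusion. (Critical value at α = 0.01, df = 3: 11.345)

Expected counts for N = 1047 under a 9:3:3:1 ratio (total parts = 16):
  colored starchy: 1047 × 9/16 = 588.9375
  colored waxy: 1047 × 3/16 = 196.3125
  colorless starchy: 1047 × 3/16 = 196.3125
  colorless waxy: 1047 × 1/16 = 65.4375
χ² = Σ (O − E)² / E
  colored starchy: (542 − 588.9375)² / 588.9375 = 3.7409
  colored waxy: (174 − 196.3125)² / 196.3125 = 2.5360
  colorless starchy: (275 − 196.3125)² / 196.3125 = 31.5401
  colorless waxy: (56 − 65.4375)² / 65.4375 = 1.3611
χ² = 3.7409 + 2.5360 + 31.5401 + 1.3611 = 39.1781 ≈ 39.178
Degrees of freedom = 4 − 1 = 3; critical value at α = 0.01 is 11.345.
Since 39.178 > 11.345, we reject the null hypothesis — the data do not fit the 9:3:3:1 ratio.

39.178; not consistent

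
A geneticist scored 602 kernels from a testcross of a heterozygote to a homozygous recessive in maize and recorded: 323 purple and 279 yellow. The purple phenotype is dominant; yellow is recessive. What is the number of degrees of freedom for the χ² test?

A testcross of a heterozygote (Aa × aa) gives a 1:1 phenotypic ratio.
A goodness-of-fit test with 2 phenotype classes has df = 2 − 1 = 1.

1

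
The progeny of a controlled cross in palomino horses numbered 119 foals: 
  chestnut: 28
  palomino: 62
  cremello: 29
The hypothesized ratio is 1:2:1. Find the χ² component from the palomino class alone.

0.105

Expected counts for N = 119 under a 1:2:1 ratio (total parts = 4):
  chestnut: 119 × 1/4 = 29.75
  palomino: 119 × 2/4 = 59.5
  cremello: 119 × 1/4 = 29.75
Contribution of palomino: (62 − 59.5)² / 59.5 = 0.1050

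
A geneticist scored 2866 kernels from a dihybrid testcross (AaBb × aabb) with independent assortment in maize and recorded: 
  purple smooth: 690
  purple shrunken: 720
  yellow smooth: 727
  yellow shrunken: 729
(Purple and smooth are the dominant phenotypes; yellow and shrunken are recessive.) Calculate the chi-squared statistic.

1.369

A dihybrid testcross with independent assortment gives a 1:1:1:1 ratio.
Under the 1:1:1:1 hypothesis (Σ ratio = 4, N = 2866):
  purple smooth: 2866 × 1/4 = 716.5
  purple shrunken: 2866 × 1/4 = 716.5
  yellow smooth: 2866 × 1/4 = 716.5
  yellow shrunken: 2866 × 1/4 = 716.5
χ² = Σ (O − E)² / E
  purple smooth: (690 − 716.5)² / 716.5 = 0.9801
  purple shrunken: (720 − 716.5)² / 716.5 = 0.0171
  yellow smooth: (727 − 716.5)² / 716.5 = 0.1539
  yellow shrunken: (729 − 716.5)² / 716.5 = 0.2181
χ² = 0.9801 + 0.0171 + 0.1539 + 0.2181 = 1.3692 ≈ 1.369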